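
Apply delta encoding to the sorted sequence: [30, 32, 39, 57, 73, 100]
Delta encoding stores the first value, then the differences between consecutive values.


First value: 30
Deltas:
  32 - 30 = 2
  39 - 32 = 7
  57 - 39 = 18
  73 - 57 = 16
  100 - 73 = 27


Delta encoded: [30, 2, 7, 18, 16, 27]


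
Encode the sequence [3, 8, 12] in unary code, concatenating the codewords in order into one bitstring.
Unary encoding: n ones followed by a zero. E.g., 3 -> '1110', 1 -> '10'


Encode each number as n ones followed by a terminating 0:
  3 -> 1110 (4 bits)
  8 -> 111111110 (9 bits)
  12 -> 1111111111110 (13 bits)
Total length = 4 + 9 + 13 = 26 bits.

Unary([3, 8, 12]) = 11101111111101111111111110 (26 bits)


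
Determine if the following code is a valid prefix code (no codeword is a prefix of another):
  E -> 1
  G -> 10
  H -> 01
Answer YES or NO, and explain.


Checking each pair (does one codeword prefix another?):
  E='1' vs G='10': prefix -- VIOLATION

NO -- this is NOT a valid prefix code. E (1) is a prefix of G (10).


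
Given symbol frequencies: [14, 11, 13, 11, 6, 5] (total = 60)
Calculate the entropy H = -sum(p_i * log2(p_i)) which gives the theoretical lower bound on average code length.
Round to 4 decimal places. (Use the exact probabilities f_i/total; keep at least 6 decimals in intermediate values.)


Per-symbol terms -p_i * log2(p_i) with p_i = f_i/60:
  p = 14/60 = 0.233333: log2(p) = -2.099536, -p*log2(p) = 0.489892
  p = 11/60 = 0.183333: log2(p) = -2.447459, -p*log2(p) = 0.448701
  p = 13/60 = 0.216667: log2(p) = -2.206451, -p*log2(p) = 0.478064
  p = 11/60 = 0.183333: log2(p) = -2.447459, -p*log2(p) = 0.448701
  p = 6/60 = 0.100000: log2(p) = -3.321928, -p*log2(p) = 0.332193
  p = 5/60 = 0.083333: log2(p) = -3.584963, -p*log2(p) = 0.298747
H = 0.489892 + 0.448701 + 0.478064 + 0.448701 + 0.332193 + 0.298747 = 2.496298

H = 2.4963 bits/symbol


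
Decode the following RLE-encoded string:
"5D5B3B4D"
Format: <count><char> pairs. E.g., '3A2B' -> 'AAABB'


Expanding each <count><char> pair:
  5D -> 'DDDDD'
  5B -> 'BBBBB'
  3B -> 'BBB'
  4D -> 'DDDD'

Decoded = DDDDDBBBBBBBBDDDD


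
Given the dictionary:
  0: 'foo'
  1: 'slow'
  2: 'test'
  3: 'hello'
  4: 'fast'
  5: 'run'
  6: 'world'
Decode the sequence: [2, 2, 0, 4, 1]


Look up each index in the dictionary:
  2 -> 'test'
  2 -> 'test'
  0 -> 'foo'
  4 -> 'fast'
  1 -> 'slow'

Decoded: "test test foo fast slow"


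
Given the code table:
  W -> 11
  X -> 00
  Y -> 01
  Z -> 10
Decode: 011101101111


Decoding:
01 -> Y
11 -> W
01 -> Y
10 -> Z
11 -> W
11 -> W


Result: YWYZWW


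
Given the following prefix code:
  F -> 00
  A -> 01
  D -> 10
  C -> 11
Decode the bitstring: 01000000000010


Decoding step by step:
Bits 01 -> A
Bits 00 -> F
Bits 00 -> F
Bits 00 -> F
Bits 00 -> F
Bits 00 -> F
Bits 10 -> D


Decoded message: AFFFFFD


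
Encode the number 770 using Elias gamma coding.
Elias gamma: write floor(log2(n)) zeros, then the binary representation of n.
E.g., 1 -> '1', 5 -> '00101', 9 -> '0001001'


num_bits = floor(log2(770)) + 1 = 10
leading_zeros = num_bits - 1 = 9
binary(770) = 1100000010

Elias gamma(770) = '000000000' + '1100000010' = 0000000001100000010 (19 bits)


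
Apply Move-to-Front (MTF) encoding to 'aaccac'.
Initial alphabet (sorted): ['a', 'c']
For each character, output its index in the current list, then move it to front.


MTF encoding:
'a': index 0 in ['a', 'c'] -> ['a', 'c']
'a': index 0 in ['a', 'c'] -> ['a', 'c']
'c': index 1 in ['a', 'c'] -> ['c', 'a']
'c': index 0 in ['c', 'a'] -> ['c', 'a']
'a': index 1 in ['c', 'a'] -> ['a', 'c']
'c': index 1 in ['a', 'c'] -> ['c', 'a']


Output: [0, 0, 1, 0, 1, 1]


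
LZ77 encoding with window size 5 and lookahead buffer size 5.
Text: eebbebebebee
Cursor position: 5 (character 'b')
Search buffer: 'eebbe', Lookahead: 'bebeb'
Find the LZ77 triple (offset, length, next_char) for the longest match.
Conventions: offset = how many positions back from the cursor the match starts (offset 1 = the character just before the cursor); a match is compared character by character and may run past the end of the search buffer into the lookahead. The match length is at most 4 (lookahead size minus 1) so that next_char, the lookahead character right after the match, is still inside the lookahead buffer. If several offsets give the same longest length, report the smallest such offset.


Try each offset into the search buffer:
  offset=1 (pos 4, char 'e'): match length 0
  offset=2 (pos 3, char 'b'): match length 4
  offset=3 (pos 2, char 'b'): match length 1
  offset=4 (pos 1, char 'e'): match length 0
  offset=5 (pos 0, char 'e'): match length 0
Longest match has length 4 at offset 2.
next_char = character at position 5 + 4 = 9 -> 'b'

Best match: offset=2, length=4 (matching 'bebe' starting at position 3)
LZ77 triple: (2, 4, 'b')


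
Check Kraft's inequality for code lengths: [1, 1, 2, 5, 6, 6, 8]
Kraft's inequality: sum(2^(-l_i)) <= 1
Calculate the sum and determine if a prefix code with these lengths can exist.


Sum = 2^(-1) + 2^(-1) + 2^(-2) + 2^(-5) + 2^(-6) + 2^(-6) + 2^(-8)
    = 0.5 + 0.5 + 0.25 + 0.03125 + 0.015625 + 0.015625 + 0.00390625
    = 337/256 = 1.31640625
Since 1.31640625 > 1, Kraft's inequality is NOT satisfied.
A prefix code with these lengths CANNOT exist.

Kraft sum = 1.31640625. Not satisfied.


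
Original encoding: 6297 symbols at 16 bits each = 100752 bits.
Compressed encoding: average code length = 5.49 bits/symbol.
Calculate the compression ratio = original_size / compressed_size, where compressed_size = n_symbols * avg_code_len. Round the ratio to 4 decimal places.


original_size = n_symbols * orig_bits = 6297 * 16 = 100752 bits
compressed_size = n_symbols * avg_code_len = 6297 * 5.49 = 34570.53 bits
ratio = original_size / compressed_size = 100752 / 34570.53 = 2.9144

Compression ratio = 2.9144


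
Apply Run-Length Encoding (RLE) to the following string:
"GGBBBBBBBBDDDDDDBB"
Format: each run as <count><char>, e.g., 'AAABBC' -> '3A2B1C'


Scanning runs left to right:
  i=0: run of 'G' x 2 -> '2G'
  i=2: run of 'B' x 8 -> '8B'
  i=10: run of 'D' x 6 -> '6D'
  i=16: run of 'B' x 2 -> '2B'

RLE = 2G8B6D2B


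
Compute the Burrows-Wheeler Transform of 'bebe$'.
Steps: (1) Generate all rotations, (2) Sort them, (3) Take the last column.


Rotations (sorted):
  0: $bebe -> last char: e
  1: be$be -> last char: e
  2: bebe$ -> last char: $
  3: e$beb -> last char: b
  4: ebe$b -> last char: b


BWT = ee$bb


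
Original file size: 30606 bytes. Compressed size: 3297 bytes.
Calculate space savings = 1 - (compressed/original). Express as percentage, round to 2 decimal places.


ratio = compressed/original = 3297/30606 = 0.107724
savings = 1 - ratio = 1 - 0.107724 = 0.892276
as a percentage: 0.892276 * 100 = 89.23%

Space savings = 1 - 3297/30606 = 89.23%


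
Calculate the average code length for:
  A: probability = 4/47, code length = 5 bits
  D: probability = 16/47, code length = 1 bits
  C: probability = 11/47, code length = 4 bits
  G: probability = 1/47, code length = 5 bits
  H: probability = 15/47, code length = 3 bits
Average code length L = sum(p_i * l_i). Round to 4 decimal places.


Weighted contributions p_i * l_i:
  A: (4/47) * 5 = 20/47
  D: (16/47) * 1 = 16/47
  C: (11/47) * 4 = 44/47
  G: (1/47) * 5 = 5/47
  H: (15/47) * 3 = 45/47
Sum = (20 + 16 + 44 + 5 + 45)/47 = 130/47

L = 130/47 = 2.7660 bits/symbol


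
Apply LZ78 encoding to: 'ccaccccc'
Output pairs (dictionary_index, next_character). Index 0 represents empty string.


LZ78 encoding steps:
Dictionary: {0: ''}
Step 1: w='' (idx 0), next='c' -> output (0, 'c'), add 'c' as idx 1
Step 2: w='c' (idx 1), next='a' -> output (1, 'a'), add 'ca' as idx 2
Step 3: w='c' (idx 1), next='c' -> output (1, 'c'), add 'cc' as idx 3
Step 4: w='cc' (idx 3), next='c' -> output (3, 'c'), add 'ccc' as idx 4


Encoded: [(0, 'c'), (1, 'a'), (1, 'c'), (3, 'c')]


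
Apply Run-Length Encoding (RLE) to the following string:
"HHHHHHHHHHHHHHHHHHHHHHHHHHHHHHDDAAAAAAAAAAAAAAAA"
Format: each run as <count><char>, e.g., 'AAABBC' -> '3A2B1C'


Scanning runs left to right:
  i=0: run of 'H' x 30 -> '30H'
  i=30: run of 'D' x 2 -> '2D'
  i=32: run of 'A' x 16 -> '16A'

RLE = 30H2D16A


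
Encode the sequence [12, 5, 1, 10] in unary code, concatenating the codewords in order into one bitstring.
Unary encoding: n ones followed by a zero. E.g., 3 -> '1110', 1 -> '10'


Encode each number as n ones followed by a terminating 0:
  12 -> 1111111111110 (13 bits)
  5 -> 111110 (6 bits)
  1 -> 10 (2 bits)
  10 -> 11111111110 (11 bits)
Total length = 13 + 6 + 2 + 11 = 32 bits.

Unary([12, 5, 1, 10]) = 11111111111101111101011111111110 (32 bits)


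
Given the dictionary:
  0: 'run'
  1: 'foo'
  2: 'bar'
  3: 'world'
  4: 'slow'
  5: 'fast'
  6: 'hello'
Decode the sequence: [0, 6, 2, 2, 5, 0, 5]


Look up each index in the dictionary:
  0 -> 'run'
  6 -> 'hello'
  2 -> 'bar'
  2 -> 'bar'
  5 -> 'fast'
  0 -> 'run'
  5 -> 'fast'

Decoded: "run hello bar bar fast run fast"


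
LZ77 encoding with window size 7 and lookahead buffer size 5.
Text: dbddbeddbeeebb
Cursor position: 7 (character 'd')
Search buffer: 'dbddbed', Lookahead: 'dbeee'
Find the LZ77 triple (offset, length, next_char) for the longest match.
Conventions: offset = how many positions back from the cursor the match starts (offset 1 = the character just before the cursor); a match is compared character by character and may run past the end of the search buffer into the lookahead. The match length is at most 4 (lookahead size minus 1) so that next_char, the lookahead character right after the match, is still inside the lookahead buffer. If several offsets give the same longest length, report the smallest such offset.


Try each offset into the search buffer:
  offset=1 (pos 6, char 'd'): match length 1
  offset=2 (pos 5, char 'e'): match length 0
  offset=3 (pos 4, char 'b'): match length 0
  offset=4 (pos 3, char 'd'): match length 3
  offset=5 (pos 2, char 'd'): match length 1
  offset=6 (pos 1, char 'b'): match length 0
  offset=7 (pos 0, char 'd'): match length 2
Longest match has length 3 at offset 4.
next_char = character at position 7 + 3 = 10 -> 'e'

Best match: offset=4, length=3 (matching 'dbe' starting at position 3)
LZ77 triple: (4, 3, 'e')


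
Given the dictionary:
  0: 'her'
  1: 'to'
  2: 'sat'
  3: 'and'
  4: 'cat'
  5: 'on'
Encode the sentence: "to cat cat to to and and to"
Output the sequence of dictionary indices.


Look up each word in the dictionary:
  'to' -> 1
  'cat' -> 4
  'cat' -> 4
  'to' -> 1
  'to' -> 1
  'and' -> 3
  'and' -> 3
  'to' -> 1

Encoded: [1, 4, 4, 1, 1, 3, 3, 1]


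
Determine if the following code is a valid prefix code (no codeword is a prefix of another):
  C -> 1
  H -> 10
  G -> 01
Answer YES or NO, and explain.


Checking each pair (does one codeword prefix another?):
  C='1' vs H='10': prefix -- VIOLATION

NO -- this is NOT a valid prefix code. C (1) is a prefix of H (10).


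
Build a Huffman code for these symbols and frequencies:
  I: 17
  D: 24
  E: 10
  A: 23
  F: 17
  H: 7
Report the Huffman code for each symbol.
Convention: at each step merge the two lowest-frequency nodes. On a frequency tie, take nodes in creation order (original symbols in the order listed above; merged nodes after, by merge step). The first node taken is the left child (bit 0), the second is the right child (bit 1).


Huffman tree construction:
Step 1: Merge H(7) + E(10) = 17
Step 2: Merge I(17) + F(17) = 34
Step 3: Merge (H+E)(17) + A(23) = 40
Step 4: Merge D(24) + (I+F)(34) = 58
Step 5: Merge ((H+E)+A)(40) + (D+(I+F))(58) = 98
Read each symbol's code off the tree from the root (left child = 0, right child = 1).

Codes:
  I: 110 (length 3)
  D: 10 (length 2)
  E: 001 (length 3)
  A: 01 (length 2)
  F: 111 (length 3)
  H: 000 (length 3)
Average code length: 247/98 = 2.5204 bits/symbol


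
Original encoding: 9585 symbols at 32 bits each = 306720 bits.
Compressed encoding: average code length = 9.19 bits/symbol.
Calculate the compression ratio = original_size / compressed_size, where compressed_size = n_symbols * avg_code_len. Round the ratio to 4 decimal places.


original_size = n_symbols * orig_bits = 9585 * 32 = 306720 bits
compressed_size = n_symbols * avg_code_len = 9585 * 9.19 = 88086.15 bits
ratio = original_size / compressed_size = 306720 / 88086.15 = 3.482

Compression ratio = 3.482


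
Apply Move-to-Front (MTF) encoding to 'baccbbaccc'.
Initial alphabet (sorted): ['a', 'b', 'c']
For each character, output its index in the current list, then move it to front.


MTF encoding:
'b': index 1 in ['a', 'b', 'c'] -> ['b', 'a', 'c']
'a': index 1 in ['b', 'a', 'c'] -> ['a', 'b', 'c']
'c': index 2 in ['a', 'b', 'c'] -> ['c', 'a', 'b']
'c': index 0 in ['c', 'a', 'b'] -> ['c', 'a', 'b']
'b': index 2 in ['c', 'a', 'b'] -> ['b', 'c', 'a']
'b': index 0 in ['b', 'c', 'a'] -> ['b', 'c', 'a']
'a': index 2 in ['b', 'c', 'a'] -> ['a', 'b', 'c']
'c': index 2 in ['a', 'b', 'c'] -> ['c', 'a', 'b']
'c': index 0 in ['c', 'a', 'b'] -> ['c', 'a', 'b']
'c': index 0 in ['c', 'a', 'b'] -> ['c', 'a', 'b']


Output: [1, 1, 2, 0, 2, 0, 2, 2, 0, 0]


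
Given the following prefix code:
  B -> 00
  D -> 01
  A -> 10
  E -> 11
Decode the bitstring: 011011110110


Decoding step by step:
Bits 01 -> D
Bits 10 -> A
Bits 11 -> E
Bits 11 -> E
Bits 01 -> D
Bits 10 -> A


Decoded message: DAEEDA


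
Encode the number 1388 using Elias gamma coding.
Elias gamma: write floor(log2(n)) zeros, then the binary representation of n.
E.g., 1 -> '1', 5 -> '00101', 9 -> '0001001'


num_bits = floor(log2(1388)) + 1 = 11
leading_zeros = num_bits - 1 = 10
binary(1388) = 10101101100

Elias gamma(1388) = '0000000000' + '10101101100' = 000000000010101101100 (21 bits)


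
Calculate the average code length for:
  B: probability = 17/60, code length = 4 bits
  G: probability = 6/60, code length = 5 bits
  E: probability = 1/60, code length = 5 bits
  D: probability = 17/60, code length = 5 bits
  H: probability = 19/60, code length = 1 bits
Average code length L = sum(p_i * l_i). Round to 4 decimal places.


Weighted contributions p_i * l_i:
  B: (17/60) * 4 = 68/60
  G: (6/60) * 5 = 30/60
  E: (1/60) * 5 = 5/60
  D: (17/60) * 5 = 85/60
  H: (19/60) * 1 = 19/60
Sum = (68 + 30 + 5 + 85 + 19)/60 = 207/60

L = 207/60 = 3.4500 bits/symbol


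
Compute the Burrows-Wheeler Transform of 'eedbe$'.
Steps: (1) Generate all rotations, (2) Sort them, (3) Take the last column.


Rotations (sorted):
  0: $eedbe -> last char: e
  1: be$eed -> last char: d
  2: dbe$ee -> last char: e
  3: e$eedb -> last char: b
  4: edbe$e -> last char: e
  5: eedbe$ -> last char: $


BWT = edebe$


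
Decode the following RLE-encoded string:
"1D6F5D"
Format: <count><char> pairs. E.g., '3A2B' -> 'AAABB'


Expanding each <count><char> pair:
  1D -> 'D'
  6F -> 'FFFFFF'
  5D -> 'DDDDD'

Decoded = DFFFFFFDDDDD


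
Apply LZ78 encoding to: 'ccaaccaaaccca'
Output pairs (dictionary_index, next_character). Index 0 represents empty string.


LZ78 encoding steps:
Dictionary: {0: ''}
Step 1: w='' (idx 0), next='c' -> output (0, 'c'), add 'c' as idx 1
Step 2: w='c' (idx 1), next='a' -> output (1, 'a'), add 'ca' as idx 2
Step 3: w='' (idx 0), next='a' -> output (0, 'a'), add 'a' as idx 3
Step 4: w='c' (idx 1), next='c' -> output (1, 'c'), add 'cc' as idx 4
Step 5: w='a' (idx 3), next='a' -> output (3, 'a'), add 'aa' as idx 5
Step 6: w='a' (idx 3), next='c' -> output (3, 'c'), add 'ac' as idx 6
Step 7: w='cc' (idx 4), next='a' -> output (4, 'a'), add 'cca' as idx 7


Encoded: [(0, 'c'), (1, 'a'), (0, 'a'), (1, 'c'), (3, 'a'), (3, 'c'), (4, 'a')]


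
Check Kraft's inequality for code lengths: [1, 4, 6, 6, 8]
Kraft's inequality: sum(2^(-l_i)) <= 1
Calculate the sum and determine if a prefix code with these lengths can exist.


Sum = 2^(-1) + 2^(-4) + 2^(-6) + 2^(-6) + 2^(-8)
    = 0.5 + 0.0625 + 0.015625 + 0.015625 + 0.00390625
    = 153/256 = 0.59765625
Since 0.59765625 <= 1, Kraft's inequality IS satisfied.
A prefix code with these lengths CAN exist.

Kraft sum = 0.59765625. Satisfied.


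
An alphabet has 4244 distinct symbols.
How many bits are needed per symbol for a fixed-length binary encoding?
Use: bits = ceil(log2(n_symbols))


log2(4244) = 12.0512
Bracket: 2^12 = 4096 < 4244 <= 2^13 = 8192
So ceil(log2(4244)) = 13

bits = ceil(log2(4244)) = ceil(12.0512) = 13 bits


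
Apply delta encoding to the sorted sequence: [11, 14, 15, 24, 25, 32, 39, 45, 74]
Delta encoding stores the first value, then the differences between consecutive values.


First value: 11
Deltas:
  14 - 11 = 3
  15 - 14 = 1
  24 - 15 = 9
  25 - 24 = 1
  32 - 25 = 7
  39 - 32 = 7
  45 - 39 = 6
  74 - 45 = 29


Delta encoded: [11, 3, 1, 9, 1, 7, 7, 6, 29]


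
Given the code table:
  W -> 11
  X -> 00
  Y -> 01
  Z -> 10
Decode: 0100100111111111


Decoding:
01 -> Y
00 -> X
10 -> Z
01 -> Y
11 -> W
11 -> W
11 -> W
11 -> W


Result: YXZYWWWW


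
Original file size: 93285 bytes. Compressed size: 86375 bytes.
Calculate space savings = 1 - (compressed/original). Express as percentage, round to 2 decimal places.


ratio = compressed/original = 86375/93285 = 0.925926
savings = 1 - ratio = 1 - 0.925926 = 0.074074
as a percentage: 0.074074 * 100 = 7.41%

Space savings = 1 - 86375/93285 = 7.41%


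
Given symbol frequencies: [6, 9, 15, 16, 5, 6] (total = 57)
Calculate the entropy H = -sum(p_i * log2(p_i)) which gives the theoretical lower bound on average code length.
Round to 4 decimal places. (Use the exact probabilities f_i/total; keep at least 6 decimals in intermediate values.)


Per-symbol terms -p_i * log2(p_i) with p_i = f_i/57:
  p = 6/57 = 0.105263: log2(p) = -3.247928, -p*log2(p) = 0.341887
  p = 9/57 = 0.157895: log2(p) = -2.662965, -p*log2(p) = 0.420468
  p = 15/57 = 0.263158: log2(p) = -1.925999, -p*log2(p) = 0.506842
  p = 16/57 = 0.280702: log2(p) = -1.832890, -p*log2(p) = 0.514495
  p = 5/57 = 0.087719: log2(p) = -3.510962, -p*log2(p) = 0.307979
  p = 6/57 = 0.105263: log2(p) = -3.247928, -p*log2(p) = 0.341887
H = 0.341887 + 0.420468 + 0.506842 + 0.514495 + 0.307979 + 0.341887 = 2.433558

H = 2.4336 bits/symbol


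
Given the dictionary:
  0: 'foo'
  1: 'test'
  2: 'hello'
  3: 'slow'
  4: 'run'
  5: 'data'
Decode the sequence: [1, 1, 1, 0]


Look up each index in the dictionary:
  1 -> 'test'
  1 -> 'test'
  1 -> 'test'
  0 -> 'foo'

Decoded: "test test test foo"


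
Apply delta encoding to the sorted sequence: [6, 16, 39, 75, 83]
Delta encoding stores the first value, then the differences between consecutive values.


First value: 6
Deltas:
  16 - 6 = 10
  39 - 16 = 23
  75 - 39 = 36
  83 - 75 = 8


Delta encoded: [6, 10, 23, 36, 8]


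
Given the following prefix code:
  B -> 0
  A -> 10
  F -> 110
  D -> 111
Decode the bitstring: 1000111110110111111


Decoding step by step:
Bits 10 -> A
Bits 0 -> B
Bits 0 -> B
Bits 111 -> D
Bits 110 -> F
Bits 110 -> F
Bits 111 -> D
Bits 111 -> D


Decoded message: ABBDFFDD


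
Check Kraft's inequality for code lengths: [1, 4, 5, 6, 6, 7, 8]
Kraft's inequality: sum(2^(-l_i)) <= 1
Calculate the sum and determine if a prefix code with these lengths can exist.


Sum = 2^(-1) + 2^(-4) + 2^(-5) + 2^(-6) + 2^(-6) + 2^(-7) + 2^(-8)
    = 0.5 + 0.0625 + 0.03125 + 0.015625 + 0.015625 + 0.0078125 + 0.00390625
    = 163/256 = 0.63671875
Since 0.63671875 <= 1, Kraft's inequality IS satisfied.
A prefix code with these lengths CAN exist.

Kraft sum = 0.63671875. Satisfied.


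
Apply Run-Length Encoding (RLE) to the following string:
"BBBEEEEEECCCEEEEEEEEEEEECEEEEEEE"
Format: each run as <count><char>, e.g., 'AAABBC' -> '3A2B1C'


Scanning runs left to right:
  i=0: run of 'B' x 3 -> '3B'
  i=3: run of 'E' x 6 -> '6E'
  i=9: run of 'C' x 3 -> '3C'
  i=12: run of 'E' x 12 -> '12E'
  i=24: run of 'C' x 1 -> '1C'
  i=25: run of 'E' x 7 -> '7E'

RLE = 3B6E3C12E1C7E


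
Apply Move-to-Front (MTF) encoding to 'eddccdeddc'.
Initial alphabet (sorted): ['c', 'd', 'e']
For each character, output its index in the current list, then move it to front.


MTF encoding:
'e': index 2 in ['c', 'd', 'e'] -> ['e', 'c', 'd']
'd': index 2 in ['e', 'c', 'd'] -> ['d', 'e', 'c']
'd': index 0 in ['d', 'e', 'c'] -> ['d', 'e', 'c']
'c': index 2 in ['d', 'e', 'c'] -> ['c', 'd', 'e']
'c': index 0 in ['c', 'd', 'e'] -> ['c', 'd', 'e']
'd': index 1 in ['c', 'd', 'e'] -> ['d', 'c', 'e']
'e': index 2 in ['d', 'c', 'e'] -> ['e', 'd', 'c']
'd': index 1 in ['e', 'd', 'c'] -> ['d', 'e', 'c']
'd': index 0 in ['d', 'e', 'c'] -> ['d', 'e', 'c']
'c': index 2 in ['d', 'e', 'c'] -> ['c', 'd', 'e']


Output: [2, 2, 0, 2, 0, 1, 2, 1, 0, 2]


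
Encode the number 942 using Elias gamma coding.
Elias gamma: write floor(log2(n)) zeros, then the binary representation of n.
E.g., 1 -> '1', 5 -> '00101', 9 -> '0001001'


num_bits = floor(log2(942)) + 1 = 10
leading_zeros = num_bits - 1 = 9
binary(942) = 1110101110

Elias gamma(942) = '000000000' + '1110101110' = 0000000001110101110 (19 bits)


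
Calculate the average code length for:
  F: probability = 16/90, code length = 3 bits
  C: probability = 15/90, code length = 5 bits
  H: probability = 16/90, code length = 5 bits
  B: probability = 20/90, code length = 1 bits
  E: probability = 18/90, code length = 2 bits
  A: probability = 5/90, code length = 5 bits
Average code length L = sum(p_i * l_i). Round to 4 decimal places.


Weighted contributions p_i * l_i:
  F: (16/90) * 3 = 48/90
  C: (15/90) * 5 = 75/90
  H: (16/90) * 5 = 80/90
  B: (20/90) * 1 = 20/90
  E: (18/90) * 2 = 36/90
  A: (5/90) * 5 = 25/90
Sum = (48 + 75 + 80 + 20 + 36 + 25)/90 = 284/90

L = 284/90 = 3.1556 bits/symbol


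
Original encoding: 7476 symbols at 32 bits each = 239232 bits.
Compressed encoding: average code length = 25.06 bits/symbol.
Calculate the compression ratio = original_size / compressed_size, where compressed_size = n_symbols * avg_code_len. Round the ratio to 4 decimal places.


original_size = n_symbols * orig_bits = 7476 * 32 = 239232 bits
compressed_size = n_symbols * avg_code_len = 7476 * 25.06 = 187348.56 bits
ratio = original_size / compressed_size = 239232 / 187348.56 = 1.2769

Compression ratio = 1.2769


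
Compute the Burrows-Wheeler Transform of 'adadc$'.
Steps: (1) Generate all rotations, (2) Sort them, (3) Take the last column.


Rotations (sorted):
  0: $adadc -> last char: c
  1: adadc$ -> last char: $
  2: adc$ad -> last char: d
  3: c$adad -> last char: d
  4: dadc$a -> last char: a
  5: dc$ada -> last char: a


BWT = c$ddaa


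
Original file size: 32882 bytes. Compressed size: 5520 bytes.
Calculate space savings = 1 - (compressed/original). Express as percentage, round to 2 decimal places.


ratio = compressed/original = 5520/32882 = 0.167873
savings = 1 - ratio = 1 - 0.167873 = 0.832127
as a percentage: 0.832127 * 100 = 83.21%

Space savings = 1 - 5520/32882 = 83.21%


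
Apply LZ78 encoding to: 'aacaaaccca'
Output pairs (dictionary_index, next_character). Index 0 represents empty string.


LZ78 encoding steps:
Dictionary: {0: ''}
Step 1: w='' (idx 0), next='a' -> output (0, 'a'), add 'a' as idx 1
Step 2: w='a' (idx 1), next='c' -> output (1, 'c'), add 'ac' as idx 2
Step 3: w='a' (idx 1), next='a' -> output (1, 'a'), add 'aa' as idx 3
Step 4: w='ac' (idx 2), next='c' -> output (2, 'c'), add 'acc' as idx 4
Step 5: w='' (idx 0), next='c' -> output (0, 'c'), add 'c' as idx 5
Step 6: w='a' (idx 1), end of input -> output (1, '')


Encoded: [(0, 'a'), (1, 'c'), (1, 'a'), (2, 'c'), (0, 'c'), (1, '')]


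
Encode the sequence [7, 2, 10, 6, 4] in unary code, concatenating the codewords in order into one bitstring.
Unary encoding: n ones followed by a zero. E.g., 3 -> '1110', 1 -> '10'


Encode each number as n ones followed by a terminating 0:
  7 -> 11111110 (8 bits)
  2 -> 110 (3 bits)
  10 -> 11111111110 (11 bits)
  6 -> 1111110 (7 bits)
  4 -> 11110 (5 bits)
Total length = 8 + 3 + 11 + 7 + 5 = 34 bits.

Unary([7, 2, 10, 6, 4]) = 1111111011011111111110111111011110 (34 bits)


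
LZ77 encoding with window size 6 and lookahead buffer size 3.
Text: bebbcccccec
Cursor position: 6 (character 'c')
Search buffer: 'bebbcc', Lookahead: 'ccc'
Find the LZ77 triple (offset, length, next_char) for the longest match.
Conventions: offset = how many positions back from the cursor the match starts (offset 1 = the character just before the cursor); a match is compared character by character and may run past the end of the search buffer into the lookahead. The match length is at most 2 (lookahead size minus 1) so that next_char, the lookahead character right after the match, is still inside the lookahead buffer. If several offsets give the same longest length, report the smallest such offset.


Try each offset into the search buffer:
  offset=1 (pos 5, char 'c'): match length 2
  offset=2 (pos 4, char 'c'): match length 2
  offset=3 (pos 3, char 'b'): match length 0
  offset=4 (pos 2, char 'b'): match length 0
  offset=5 (pos 1, char 'e'): match length 0
  offset=6 (pos 0, char 'b'): match length 0
Longest match has length 2, found at offsets 1, 2; take the smallest, offset 1.
next_char = character at position 6 + 2 = 8 -> 'c'

Best match: offset=1, length=2 (matching 'cc' starting at position 5)
LZ77 triple: (1, 2, 'c')


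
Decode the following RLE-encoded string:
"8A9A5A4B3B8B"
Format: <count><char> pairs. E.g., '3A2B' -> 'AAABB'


Expanding each <count><char> pair:
  8A -> 'AAAAAAAA'
  9A -> 'AAAAAAAAA'
  5A -> 'AAAAA'
  4B -> 'BBBB'
  3B -> 'BBB'
  8B -> 'BBBBBBBB'

Decoded = AAAAAAAAAAAAAAAAAAAAAABBBBBBBBBBBBBBB


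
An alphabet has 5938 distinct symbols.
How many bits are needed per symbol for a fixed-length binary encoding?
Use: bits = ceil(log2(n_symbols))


log2(5938) = 12.5358
Bracket: 2^12 = 4096 < 5938 <= 2^13 = 8192
So ceil(log2(5938)) = 13

bits = ceil(log2(5938)) = ceil(12.5358) = 13 bits


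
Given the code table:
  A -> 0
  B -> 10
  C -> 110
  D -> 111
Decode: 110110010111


Decoding:
110 -> C
110 -> C
0 -> A
10 -> B
111 -> D


Result: CCABD


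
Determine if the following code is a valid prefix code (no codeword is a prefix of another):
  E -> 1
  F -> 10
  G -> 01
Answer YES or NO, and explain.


Checking each pair (does one codeword prefix another?):
  E='1' vs F='10': prefix -- VIOLATION

NO -- this is NOT a valid prefix code. E (1) is a prefix of F (10).


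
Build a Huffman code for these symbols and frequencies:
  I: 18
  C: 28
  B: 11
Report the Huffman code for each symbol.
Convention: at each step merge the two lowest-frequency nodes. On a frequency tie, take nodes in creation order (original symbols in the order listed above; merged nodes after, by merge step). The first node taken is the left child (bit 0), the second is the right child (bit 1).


Huffman tree construction:
Step 1: Merge B(11) + I(18) = 29
Step 2: Merge C(28) + (B+I)(29) = 57
Read each symbol's code off the tree from the root (left child = 0, right child = 1).

Codes:
  I: 11 (length 2)
  C: 0 (length 1)
  B: 10 (length 2)
Average code length: 86/57 = 1.5088 bits/symbol


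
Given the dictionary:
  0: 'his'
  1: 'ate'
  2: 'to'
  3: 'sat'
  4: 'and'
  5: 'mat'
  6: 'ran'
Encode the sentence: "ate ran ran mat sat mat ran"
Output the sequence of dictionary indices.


Look up each word in the dictionary:
  'ate' -> 1
  'ran' -> 6
  'ran' -> 6
  'mat' -> 5
  'sat' -> 3
  'mat' -> 5
  'ran' -> 6

Encoded: [1, 6, 6, 5, 3, 5, 6]


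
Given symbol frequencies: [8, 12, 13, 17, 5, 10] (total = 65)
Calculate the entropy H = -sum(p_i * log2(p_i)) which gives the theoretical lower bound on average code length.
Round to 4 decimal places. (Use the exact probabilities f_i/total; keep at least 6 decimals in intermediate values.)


Per-symbol terms -p_i * log2(p_i) with p_i = f_i/65:
  p = 8/65 = 0.123077: log2(p) = -3.022368, -p*log2(p) = 0.371984
  p = 12/65 = 0.184615: log2(p) = -2.437405, -p*log2(p) = 0.449983
  p = 13/65 = 0.200000: log2(p) = -2.321928, -p*log2(p) = 0.464386
  p = 17/65 = 0.261538: log2(p) = -1.934905, -p*log2(p) = 0.506052
  p = 5/65 = 0.076923: log2(p) = -3.700440, -p*log2(p) = 0.284649
  p = 10/65 = 0.153846: log2(p) = -2.700440, -p*log2(p) = 0.415452
H = 0.371984 + 0.449983 + 0.464386 + 0.506052 + 0.284649 + 0.415452 = 2.492506

H = 2.4925 bits/symbol


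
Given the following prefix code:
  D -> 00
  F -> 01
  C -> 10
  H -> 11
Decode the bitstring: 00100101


Decoding step by step:
Bits 00 -> D
Bits 10 -> C
Bits 01 -> F
Bits 01 -> F


Decoded message: DCFF


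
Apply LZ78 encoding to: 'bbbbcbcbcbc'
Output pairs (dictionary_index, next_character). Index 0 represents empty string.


LZ78 encoding steps:
Dictionary: {0: ''}
Step 1: w='' (idx 0), next='b' -> output (0, 'b'), add 'b' as idx 1
Step 2: w='b' (idx 1), next='b' -> output (1, 'b'), add 'bb' as idx 2
Step 3: w='b' (idx 1), next='c' -> output (1, 'c'), add 'bc' as idx 3
Step 4: w='bc' (idx 3), next='b' -> output (3, 'b'), add 'bcb' as idx 4
Step 5: w='' (idx 0), next='c' -> output (0, 'c'), add 'c' as idx 5
Step 6: w='bc' (idx 3), end of input -> output (3, '')


Encoded: [(0, 'b'), (1, 'b'), (1, 'c'), (3, 'b'), (0, 'c'), (3, '')]


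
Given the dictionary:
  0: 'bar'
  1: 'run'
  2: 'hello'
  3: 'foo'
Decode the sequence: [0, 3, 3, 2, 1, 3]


Look up each index in the dictionary:
  0 -> 'bar'
  3 -> 'foo'
  3 -> 'foo'
  2 -> 'hello'
  1 -> 'run'
  3 -> 'foo'

Decoded: "bar foo foo hello run foo"


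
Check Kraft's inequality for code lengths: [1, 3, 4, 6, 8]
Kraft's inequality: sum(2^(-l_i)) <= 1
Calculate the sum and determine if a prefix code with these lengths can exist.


Sum = 2^(-1) + 2^(-3) + 2^(-4) + 2^(-6) + 2^(-8)
    = 0.5 + 0.125 + 0.0625 + 0.015625 + 0.00390625
    = 181/256 = 0.70703125
Since 0.70703125 <= 1, Kraft's inequality IS satisfied.
A prefix code with these lengths CAN exist.

Kraft sum = 0.70703125. Satisfied.


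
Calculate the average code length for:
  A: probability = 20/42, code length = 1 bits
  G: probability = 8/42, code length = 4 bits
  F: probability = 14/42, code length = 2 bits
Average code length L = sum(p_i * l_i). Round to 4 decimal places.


Weighted contributions p_i * l_i:
  A: (20/42) * 1 = 20/42
  G: (8/42) * 4 = 32/42
  F: (14/42) * 2 = 28/42
Sum = (20 + 32 + 28)/42 = 80/42

L = 80/42 = 1.9048 bits/symbol


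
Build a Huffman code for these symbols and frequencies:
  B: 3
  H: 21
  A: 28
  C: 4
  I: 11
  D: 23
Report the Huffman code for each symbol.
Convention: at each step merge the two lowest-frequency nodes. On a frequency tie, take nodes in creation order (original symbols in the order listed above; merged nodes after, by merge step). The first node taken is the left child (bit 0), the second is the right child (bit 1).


Huffman tree construction:
Step 1: Merge B(3) + C(4) = 7
Step 2: Merge (B+C)(7) + I(11) = 18
Step 3: Merge ((B+C)+I)(18) + H(21) = 39
Step 4: Merge D(23) + A(28) = 51
Step 5: Merge (((B+C)+I)+H)(39) + (D+A)(51) = 90
Read each symbol's code off the tree from the root (left child = 0, right child = 1).

Codes:
  B: 0000 (length 4)
  H: 01 (length 2)
  A: 11 (length 2)
  C: 0001 (length 4)
  I: 001 (length 3)
  D: 10 (length 2)
Average code length: 205/90 = 2.2778 bits/symbol


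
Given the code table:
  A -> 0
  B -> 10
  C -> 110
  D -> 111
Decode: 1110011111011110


Decoding:
111 -> D
0 -> A
0 -> A
111 -> D
110 -> C
111 -> D
10 -> B


Result: DAADCDB


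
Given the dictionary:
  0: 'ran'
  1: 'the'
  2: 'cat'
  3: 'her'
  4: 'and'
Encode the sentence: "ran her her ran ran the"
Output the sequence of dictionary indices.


Look up each word in the dictionary:
  'ran' -> 0
  'her' -> 3
  'her' -> 3
  'ran' -> 0
  'ran' -> 0
  'the' -> 1

Encoded: [0, 3, 3, 0, 0, 1]


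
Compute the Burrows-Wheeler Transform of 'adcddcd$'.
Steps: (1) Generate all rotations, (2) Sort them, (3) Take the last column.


Rotations (sorted):
  0: $adcddcd -> last char: d
  1: adcddcd$ -> last char: $
  2: cd$adcdd -> last char: d
  3: cddcd$ad -> last char: d
  4: d$adcddc -> last char: c
  5: dcd$adcd -> last char: d
  6: dcddcd$a -> last char: a
  7: ddcd$adc -> last char: c


BWT = d$ddcdac


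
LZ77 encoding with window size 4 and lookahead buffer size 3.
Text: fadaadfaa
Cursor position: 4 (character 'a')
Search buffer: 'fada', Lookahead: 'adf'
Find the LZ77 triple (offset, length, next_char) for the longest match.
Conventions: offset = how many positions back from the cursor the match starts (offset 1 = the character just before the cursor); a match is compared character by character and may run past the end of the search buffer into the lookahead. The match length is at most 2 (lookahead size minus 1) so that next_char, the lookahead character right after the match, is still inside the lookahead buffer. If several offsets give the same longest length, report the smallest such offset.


Try each offset into the search buffer:
  offset=1 (pos 3, char 'a'): match length 1
  offset=2 (pos 2, char 'd'): match length 0
  offset=3 (pos 1, char 'a'): match length 2
  offset=4 (pos 0, char 'f'): match length 0
Longest match has length 2 at offset 3.
next_char = character at position 4 + 2 = 6 -> 'f'

Best match: offset=3, length=2 (matching 'ad' starting at position 1)
LZ77 triple: (3, 2, 'f')


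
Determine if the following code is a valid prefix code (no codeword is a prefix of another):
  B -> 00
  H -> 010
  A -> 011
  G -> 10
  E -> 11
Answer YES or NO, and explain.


Checking each pair (does one codeword prefix another?):
  B='00' vs H='010': no prefix
  B='00' vs A='011': no prefix
  B='00' vs G='10': no prefix
  B='00' vs E='11': no prefix
  H='010' vs B='00': no prefix
  H='010' vs A='011': no prefix
  H='010' vs G='10': no prefix
  H='010' vs E='11': no prefix
  A='011' vs B='00': no prefix
  A='011' vs H='010': no prefix
  A='011' vs G='10': no prefix
  A='011' vs E='11': no prefix
  G='10' vs B='00': no prefix
  G='10' vs H='010': no prefix
  G='10' vs A='011': no prefix
  G='10' vs E='11': no prefix
  E='11' vs B='00': no prefix
  E='11' vs H='010': no prefix
  E='11' vs A='011': no prefix
  E='11' vs G='10': no prefix
No violation found over all pairs.

YES -- this is a valid prefix code. No codeword is a prefix of any other codeword.


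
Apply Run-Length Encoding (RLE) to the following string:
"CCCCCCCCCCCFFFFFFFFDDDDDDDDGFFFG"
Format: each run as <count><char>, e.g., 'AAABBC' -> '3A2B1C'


Scanning runs left to right:
  i=0: run of 'C' x 11 -> '11C'
  i=11: run of 'F' x 8 -> '8F'
  i=19: run of 'D' x 8 -> '8D'
  i=27: run of 'G' x 1 -> '1G'
  i=28: run of 'F' x 3 -> '3F'
  i=31: run of 'G' x 1 -> '1G'

RLE = 11C8F8D1G3F1G


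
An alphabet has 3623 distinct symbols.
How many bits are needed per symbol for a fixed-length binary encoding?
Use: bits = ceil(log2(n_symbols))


log2(3623) = 11.823
Bracket: 2^11 = 2048 < 3623 <= 2^12 = 4096
So ceil(log2(3623)) = 12

bits = ceil(log2(3623)) = ceil(11.823) = 12 bits


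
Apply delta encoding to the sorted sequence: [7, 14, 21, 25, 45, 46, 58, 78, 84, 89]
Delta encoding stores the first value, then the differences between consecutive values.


First value: 7
Deltas:
  14 - 7 = 7
  21 - 14 = 7
  25 - 21 = 4
  45 - 25 = 20
  46 - 45 = 1
  58 - 46 = 12
  78 - 58 = 20
  84 - 78 = 6
  89 - 84 = 5


Delta encoded: [7, 7, 7, 4, 20, 1, 12, 20, 6, 5]


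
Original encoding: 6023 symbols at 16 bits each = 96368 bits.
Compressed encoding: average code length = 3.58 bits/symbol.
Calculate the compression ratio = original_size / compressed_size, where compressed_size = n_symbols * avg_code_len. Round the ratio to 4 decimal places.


original_size = n_symbols * orig_bits = 6023 * 16 = 96368 bits
compressed_size = n_symbols * avg_code_len = 6023 * 3.58 = 21562.34 bits
ratio = original_size / compressed_size = 96368 / 21562.34 = 4.4693

Compression ratio = 4.4693


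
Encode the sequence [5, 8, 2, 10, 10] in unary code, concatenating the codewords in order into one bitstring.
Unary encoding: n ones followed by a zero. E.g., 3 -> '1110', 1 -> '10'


Encode each number as n ones followed by a terminating 0:
  5 -> 111110 (6 bits)
  8 -> 111111110 (9 bits)
  2 -> 110 (3 bits)
  10 -> 11111111110 (11 bits)
  10 -> 11111111110 (11 bits)
Total length = 6 + 9 + 3 + 11 + 11 = 40 bits.

Unary([5, 8, 2, 10, 10]) = 1111101111111101101111111111011111111110 (40 bits)


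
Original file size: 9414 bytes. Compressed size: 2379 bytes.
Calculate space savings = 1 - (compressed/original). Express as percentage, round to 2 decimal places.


ratio = compressed/original = 2379/9414 = 0.252709
savings = 1 - ratio = 1 - 0.252709 = 0.747291
as a percentage: 0.747291 * 100 = 74.73%

Space savings = 1 - 2379/9414 = 74.73%


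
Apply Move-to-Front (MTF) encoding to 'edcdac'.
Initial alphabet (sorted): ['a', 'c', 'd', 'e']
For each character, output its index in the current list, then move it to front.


MTF encoding:
'e': index 3 in ['a', 'c', 'd', 'e'] -> ['e', 'a', 'c', 'd']
'd': index 3 in ['e', 'a', 'c', 'd'] -> ['d', 'e', 'a', 'c']
'c': index 3 in ['d', 'e', 'a', 'c'] -> ['c', 'd', 'e', 'a']
'd': index 1 in ['c', 'd', 'e', 'a'] -> ['d', 'c', 'e', 'a']
'a': index 3 in ['d', 'c', 'e', 'a'] -> ['a', 'd', 'c', 'e']
'c': index 2 in ['a', 'd', 'c', 'e'] -> ['c', 'a', 'd', 'e']


Output: [3, 3, 3, 1, 3, 2]


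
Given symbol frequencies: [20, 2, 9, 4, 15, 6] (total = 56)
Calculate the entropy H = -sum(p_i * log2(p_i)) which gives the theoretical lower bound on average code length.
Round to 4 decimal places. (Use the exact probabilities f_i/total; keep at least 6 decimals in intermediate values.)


Per-symbol terms -p_i * log2(p_i) with p_i = f_i/56:
  p = 20/56 = 0.357143: log2(p) = -1.485427, -p*log2(p) = 0.530510
  p = 2/56 = 0.035714: log2(p) = -4.807355, -p*log2(p) = 0.171691
  p = 9/56 = 0.160714: log2(p) = -2.637430, -p*log2(p) = 0.423873
  p = 4/56 = 0.071429: log2(p) = -3.807355, -p*log2(p) = 0.271954
  p = 15/56 = 0.267857: log2(p) = -1.900464, -p*log2(p) = 0.509053
  p = 6/56 = 0.107143: log2(p) = -3.222392, -p*log2(p) = 0.345256
H = 0.530510 + 0.171691 + 0.423873 + 0.271954 + 0.509053 + 0.345256 = 2.252337

H = 2.2523 bits/symbol


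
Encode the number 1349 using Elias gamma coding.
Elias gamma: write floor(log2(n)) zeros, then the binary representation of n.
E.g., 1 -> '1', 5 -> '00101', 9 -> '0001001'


num_bits = floor(log2(1349)) + 1 = 11
leading_zeros = num_bits - 1 = 10
binary(1349) = 10101000101

Elias gamma(1349) = '0000000000' + '10101000101' = 000000000010101000101 (21 bits)


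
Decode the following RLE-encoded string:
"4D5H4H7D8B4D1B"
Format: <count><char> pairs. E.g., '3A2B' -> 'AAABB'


Expanding each <count><char> pair:
  4D -> 'DDDD'
  5H -> 'HHHHH'
  4H -> 'HHHH'
  7D -> 'DDDDDDD'
  8B -> 'BBBBBBBB'
  4D -> 'DDDD'
  1B -> 'B'

Decoded = DDDDHHHHHHHHHDDDDDDDBBBBBBBBDDDDB


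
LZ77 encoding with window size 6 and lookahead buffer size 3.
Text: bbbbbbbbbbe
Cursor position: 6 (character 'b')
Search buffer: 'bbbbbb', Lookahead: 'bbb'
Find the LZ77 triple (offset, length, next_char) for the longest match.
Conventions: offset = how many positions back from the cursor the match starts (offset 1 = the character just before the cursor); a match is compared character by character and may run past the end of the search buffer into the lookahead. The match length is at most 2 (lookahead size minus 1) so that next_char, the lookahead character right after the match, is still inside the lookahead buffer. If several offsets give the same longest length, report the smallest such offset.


Try each offset into the search buffer:
  offset=1 (pos 5, char 'b'): match length 2
  offset=2 (pos 4, char 'b'): match length 2
  offset=3 (pos 3, char 'b'): match length 2
  offset=4 (pos 2, char 'b'): match length 2
  offset=5 (pos 1, char 'b'): match length 2
  offset=6 (pos 0, char 'b'): match length 2
Longest match has length 2, found at offsets 1, 2, 3, 4, 5, 6; take the smallest, offset 1.
next_char = character at position 6 + 2 = 8 -> 'b'

Best match: offset=1, length=2 (matching 'bb' starting at position 5)
LZ77 triple: (1, 2, 'b')


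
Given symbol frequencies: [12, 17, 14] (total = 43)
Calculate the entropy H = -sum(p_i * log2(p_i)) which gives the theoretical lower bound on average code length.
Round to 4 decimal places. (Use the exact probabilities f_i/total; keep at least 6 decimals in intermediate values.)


Per-symbol terms -p_i * log2(p_i) with p_i = f_i/43:
  p = 12/43 = 0.279070: log2(p) = -1.841302, -p*log2(p) = 0.513852
  p = 17/43 = 0.395349: log2(p) = -1.338802, -p*log2(p) = 0.529294
  p = 14/43 = 0.325581: log2(p) = -1.618910, -p*log2(p) = 0.527087
H = 0.513852 + 0.529294 + 0.527087 = 1.570233

H = 1.5702 bits/symbol
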